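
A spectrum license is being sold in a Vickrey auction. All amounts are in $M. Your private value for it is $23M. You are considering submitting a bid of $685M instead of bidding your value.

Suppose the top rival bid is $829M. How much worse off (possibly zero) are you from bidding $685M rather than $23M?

Bidding your value $23M: you lose (since $23M < $829M). Payoff $0M.
Bidding $685M: you lose. Payoff $0M.
Difference = $0M − $0M = $0M; both bids lead to the same outcome because the competing bid is above both your value and your alternative bid.

$0M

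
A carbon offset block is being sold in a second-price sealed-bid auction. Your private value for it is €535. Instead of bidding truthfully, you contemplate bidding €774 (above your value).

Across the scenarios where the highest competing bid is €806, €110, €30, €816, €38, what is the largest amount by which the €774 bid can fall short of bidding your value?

€806: same outcome either way → loss €0.
€110: same outcome either way → loss €0.
€30: same outcome either way → loss €0.
€816: same outcome either way → loss €0.
€38: same outcome either way → loss €0.
Maximum loss: €0.

€0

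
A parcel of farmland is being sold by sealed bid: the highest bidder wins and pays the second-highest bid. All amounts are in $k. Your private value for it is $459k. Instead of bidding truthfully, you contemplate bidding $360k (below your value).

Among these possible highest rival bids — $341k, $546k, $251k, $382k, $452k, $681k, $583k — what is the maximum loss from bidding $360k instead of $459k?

$341k: same outcome either way → loss $0k.
$546k: same outcome either way → loss $0k.
$251k: same outcome either way → loss $0k.
$382k: truthful gives $77k, deviation gives $0k → loss $77k.
$452k: truthful gives $7k, deviation gives $0k → loss $7k.
$681k: same outcome either way → loss $0k.
$583k: same outcome either way → loss $0k.
Maximum loss: $77k.

$77k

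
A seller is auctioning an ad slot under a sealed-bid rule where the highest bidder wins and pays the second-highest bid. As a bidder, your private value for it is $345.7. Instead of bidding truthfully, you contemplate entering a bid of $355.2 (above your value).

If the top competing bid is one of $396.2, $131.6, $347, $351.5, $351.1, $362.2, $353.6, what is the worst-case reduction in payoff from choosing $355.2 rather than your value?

$396.2: same outcome either way → loss $0.
$131.6: same outcome either way → loss $0.
$347: truthful gives $0, deviation gives −$1.3 → loss $1.3.
$351.5: truthful gives $0, deviation gives −$5.8 → loss $5.8.
$351.1: truthful gives $0, deviation gives −$5.4 → loss $5.4.
$362.2: same outcome either way → loss $0.
$353.6: truthful gives $0, deviation gives −$7.9 → loss $7.9.
Maximum loss: $7.9.

$7.9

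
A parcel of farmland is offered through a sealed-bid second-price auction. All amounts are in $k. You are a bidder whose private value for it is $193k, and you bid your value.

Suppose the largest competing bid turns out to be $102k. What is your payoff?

Your bid $193k exceeds the highest competing bid $102k, so you win.
In a second-price auction the winner pays the second-highest bid, $102k.
Payoff = value − price = $193k − $102k = $91k.

$91k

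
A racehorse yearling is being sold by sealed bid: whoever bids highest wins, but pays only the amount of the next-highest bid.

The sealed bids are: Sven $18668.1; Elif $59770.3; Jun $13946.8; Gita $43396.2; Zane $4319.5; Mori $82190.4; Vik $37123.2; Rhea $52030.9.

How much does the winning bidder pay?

$59770.3

Highest bid: Mori at $82190.4, so Mori wins.
Second-highest bid: Elif at $59770.3 — that is the price the winner pays.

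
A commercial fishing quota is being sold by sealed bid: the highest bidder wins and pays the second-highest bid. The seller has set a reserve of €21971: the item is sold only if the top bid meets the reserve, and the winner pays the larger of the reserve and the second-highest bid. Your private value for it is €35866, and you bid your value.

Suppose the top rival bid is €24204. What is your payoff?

Your bid €35866 is the highest and exceeds the reserve.
Price = max(second-highest bid, reserve) = max(€24204, €21971) = €24204.
Payoff = €35866 − €24204 = €11662.

€11662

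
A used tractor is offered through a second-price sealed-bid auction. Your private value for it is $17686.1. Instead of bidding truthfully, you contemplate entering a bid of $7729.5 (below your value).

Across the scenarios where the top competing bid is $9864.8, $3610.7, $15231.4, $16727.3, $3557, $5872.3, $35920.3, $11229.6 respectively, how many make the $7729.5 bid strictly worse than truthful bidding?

4

The deviation hurts exactly when the highest competing bid lies strictly between $7729.5 and $17686.1 — underbidding then forfeits a profitable win.
$9864.8: inside the interval → strictly worse (loss $7821.3).
$3610.7: below both → same outcome either way.
$15231.4: inside the interval → strictly worse (loss $2454.7).
$16727.3: inside the interval → strictly worse (loss $958.8).
$3557: below both → same outcome either way.
$5872.3: below both → same outcome either way.
$35920.3: above both → same outcome either way.
$11229.6: inside the interval → strictly worse (loss $6456.5).
Count: 4.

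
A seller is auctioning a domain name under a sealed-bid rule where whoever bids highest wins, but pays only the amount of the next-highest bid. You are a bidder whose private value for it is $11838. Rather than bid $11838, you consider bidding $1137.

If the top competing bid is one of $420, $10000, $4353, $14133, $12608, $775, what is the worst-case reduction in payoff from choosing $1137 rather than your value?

$7485

$420: same outcome either way → loss $0.
$10000: truthful gives $1838, deviation gives $0 → loss $1838.
$4353: truthful gives $7485, deviation gives $0 → loss $7485.
$14133: same outcome either way → loss $0.
$12608: same outcome either way → loss $0.
$775: same outcome either way → loss $0.
Maximum loss: $7485.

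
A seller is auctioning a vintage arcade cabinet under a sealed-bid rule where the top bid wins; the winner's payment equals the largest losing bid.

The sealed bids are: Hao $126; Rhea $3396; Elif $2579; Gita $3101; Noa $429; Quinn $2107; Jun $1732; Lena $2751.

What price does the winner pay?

$3101

Highest bid: Rhea at $3396, so Rhea wins.
Second-highest bid: Gita at $3101 — that is the price the winner pays.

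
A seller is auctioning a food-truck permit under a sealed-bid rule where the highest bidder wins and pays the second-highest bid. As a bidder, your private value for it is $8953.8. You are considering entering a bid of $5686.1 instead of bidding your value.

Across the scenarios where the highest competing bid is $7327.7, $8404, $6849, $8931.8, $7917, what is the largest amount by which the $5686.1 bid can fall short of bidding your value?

$7327.7: truthful gives $1626.1, deviation gives $0 → loss $1626.1.
$8404: truthful gives $549.8, deviation gives $0 → loss $549.8.
$6849: truthful gives $2104.8, deviation gives $0 → loss $2104.8.
$8931.8: truthful gives $22, deviation gives $0 → loss $22.
$7917: truthful gives $1036.8, deviation gives $0 → loss $1036.8.
Maximum loss: $2104.8.

$2104.8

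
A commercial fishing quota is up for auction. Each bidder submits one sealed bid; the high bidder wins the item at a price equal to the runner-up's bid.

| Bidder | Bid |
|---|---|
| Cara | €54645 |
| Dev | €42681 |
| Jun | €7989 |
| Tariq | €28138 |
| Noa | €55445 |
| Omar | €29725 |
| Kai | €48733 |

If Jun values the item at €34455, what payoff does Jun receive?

€0

Highest bid: Noa at €55445, so Noa wins.
Second-highest bid: Cara at €54645 — that is the price the winner pays.
Jun did not win, so Jun pays nothing and receives nothing: payoff €0.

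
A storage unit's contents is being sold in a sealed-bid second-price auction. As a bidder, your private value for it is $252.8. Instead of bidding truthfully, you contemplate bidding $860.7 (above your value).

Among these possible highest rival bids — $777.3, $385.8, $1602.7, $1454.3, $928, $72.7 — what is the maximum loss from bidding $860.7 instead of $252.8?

$524.5

$777.3: truthful gives $0, deviation gives −$524.5 → loss $524.5.
$385.8: truthful gives $0, deviation gives −$133 → loss $133.
$1602.7: same outcome either way → loss $0.
$1454.3: same outcome either way → loss $0.
$928: same outcome either way → loss $0.
$72.7: same outcome either way → loss $0.
Maximum loss: $524.5.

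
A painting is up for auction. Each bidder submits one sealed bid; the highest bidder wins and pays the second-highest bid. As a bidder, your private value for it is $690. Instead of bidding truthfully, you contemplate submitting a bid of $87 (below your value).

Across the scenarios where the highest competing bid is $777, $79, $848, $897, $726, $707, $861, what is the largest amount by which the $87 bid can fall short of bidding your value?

$0

$777: same outcome either way → loss $0.
$79: same outcome either way → loss $0.
$848: same outcome either way → loss $0.
$897: same outcome either way → loss $0.
$726: same outcome either way → loss $0.
$707: same outcome either way → loss $0.
$861: same outcome either way → loss $0.
Maximum loss: $0.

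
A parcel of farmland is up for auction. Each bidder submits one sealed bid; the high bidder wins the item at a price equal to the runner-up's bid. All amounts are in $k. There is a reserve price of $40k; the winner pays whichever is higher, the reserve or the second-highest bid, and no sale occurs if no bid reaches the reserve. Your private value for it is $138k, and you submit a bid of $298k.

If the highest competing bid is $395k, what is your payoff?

Your bid $298k is below the highest competing bid $395k, so you lose. Payoff $0k.

$0k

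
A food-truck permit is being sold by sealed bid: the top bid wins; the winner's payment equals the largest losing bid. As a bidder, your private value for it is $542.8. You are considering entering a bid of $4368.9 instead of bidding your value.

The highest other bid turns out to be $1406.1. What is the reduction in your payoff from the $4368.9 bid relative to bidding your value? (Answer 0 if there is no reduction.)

Bidding your value $542.8: you lose (since $542.8 < $1406.1). Payoff $0.
Bidding $4368.9: you win and pay $1406.1. Payoff $542.8 − $1406.1 = −$863.3.
The competing bid $1406.1 lies between your value and your inflated bid, so overbidding wins an item priced above your value.
Loss from deviating = $0 − (−$863.3) = $863.3.

$863.3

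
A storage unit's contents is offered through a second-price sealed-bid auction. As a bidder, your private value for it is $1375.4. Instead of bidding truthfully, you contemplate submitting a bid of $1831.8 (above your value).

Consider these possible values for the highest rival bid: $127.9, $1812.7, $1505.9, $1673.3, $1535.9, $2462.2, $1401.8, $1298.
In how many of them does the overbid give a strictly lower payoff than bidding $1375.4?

The deviation hurts exactly when the highest competing bid lies strictly between $1375.4 and $1831.8 — overbidding then wins at a price above your value.
$127.9: below both → same outcome either way.
$1812.7: inside the interval → strictly worse (loss $437.3).
$1505.9: inside the interval → strictly worse (loss $130.5).
$1673.3: inside the interval → strictly worse (loss $297.9).
$1535.9: inside the interval → strictly worse (loss $160.5).
$2462.2: above both → same outcome either way.
$1401.8: inside the interval → strictly worse (loss $26.4).
$1298: below both → same outcome either way.
Count: 5.

5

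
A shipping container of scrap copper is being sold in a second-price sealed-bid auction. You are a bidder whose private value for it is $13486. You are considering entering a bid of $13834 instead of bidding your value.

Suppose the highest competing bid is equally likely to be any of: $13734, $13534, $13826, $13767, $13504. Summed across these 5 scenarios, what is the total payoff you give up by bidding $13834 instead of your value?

$935

The deviation costs you only when the competing bid falls strictly between $13486 and $13834; elsewhere both bids give the same outcome.
$13734: truthful payoff $0, deviation payoff −$248 → loss $248.
$13534: truthful payoff $0, deviation payoff −$48 → loss $48.
$13826: truthful payoff $0, deviation payoff −$340 → loss $340.
$13767: truthful payoff $0, deviation payoff −$281 → loss $281.
$13504: truthful payoff $0, deviation payoff −$18 → loss $18.
Total loss = $248 + $48 + $340 + $281 + $18 = $935.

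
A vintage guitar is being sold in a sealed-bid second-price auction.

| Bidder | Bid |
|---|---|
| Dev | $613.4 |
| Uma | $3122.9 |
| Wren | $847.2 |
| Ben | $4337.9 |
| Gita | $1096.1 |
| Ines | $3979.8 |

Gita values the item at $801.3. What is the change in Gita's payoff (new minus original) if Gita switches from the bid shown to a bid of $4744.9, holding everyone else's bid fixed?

−$3536.6

The highest bid among the other bidders is $4337.9; Gita's bid doesn't change that.
Original bid $1096.1: Gita is not highest (top rival bid is $4337.9); payoff $0.
Alternative bid $4744.9: Gita is highest, pays the top rival bid $4337.9; payoff $801.3 − $4337.9 = −$3536.6.
Change in payoff = −$3536.6 − ($0) = −$3536.6.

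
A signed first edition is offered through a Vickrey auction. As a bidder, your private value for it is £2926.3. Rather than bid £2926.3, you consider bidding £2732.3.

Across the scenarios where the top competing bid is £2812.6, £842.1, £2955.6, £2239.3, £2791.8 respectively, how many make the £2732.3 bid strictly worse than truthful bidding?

The deviation hurts exactly when the highest competing bid lies strictly between £2732.3 and £2926.3 — underbidding then forfeits a profitable win.
£2812.6: inside the interval → strictly worse (loss £113.7).
£842.1: below both → same outcome either way.
£2955.6: above both → same outcome either way.
£2239.3: below both → same outcome either way.
£2791.8: inside the interval → strictly worse (loss £134.5).
Count: 2.

2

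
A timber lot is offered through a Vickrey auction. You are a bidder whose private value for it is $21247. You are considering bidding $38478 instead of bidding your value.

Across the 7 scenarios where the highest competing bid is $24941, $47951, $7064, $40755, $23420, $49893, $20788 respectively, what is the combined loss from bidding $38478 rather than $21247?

The deviation costs you only when the competing bid falls strictly between $21247 and $38478; elsewhere both bids give the same outcome.
$24941: truthful payoff $0, deviation payoff −$3694 → loss $3694.
$47951: outcomes coincide → loss $0.
$7064: outcomes coincide → loss $0.
$40755: outcomes coincide → loss $0.
$23420: truthful payoff $0, deviation payoff −$2173 → loss $2173.
$49893: outcomes coincide → loss $0.
$20788: outcomes coincide → loss $0.
Total loss = $3694 + $2173 = $5867.

$5867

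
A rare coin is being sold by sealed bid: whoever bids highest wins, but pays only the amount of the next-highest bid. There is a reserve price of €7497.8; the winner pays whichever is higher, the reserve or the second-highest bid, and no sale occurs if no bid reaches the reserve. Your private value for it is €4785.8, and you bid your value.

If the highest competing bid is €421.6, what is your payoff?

Your bid €4785.8 is the highest bid but falls below the reserve €7497.8, so the item goes unsold. Payoff €0.

€0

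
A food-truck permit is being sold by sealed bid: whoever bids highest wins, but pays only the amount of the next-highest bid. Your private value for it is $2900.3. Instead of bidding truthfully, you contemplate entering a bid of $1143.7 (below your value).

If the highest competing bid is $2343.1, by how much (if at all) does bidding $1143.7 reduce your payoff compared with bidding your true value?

Bidding your value $2900.3: you win (since $2900.3 > $2343.1) and pay $2343.1. Payoff $557.2.
Bidding $1143.7: you lose. Payoff $0.
The competing bid $2343.1 lies between your shaded bid and your value, so underbidding forfeits an item you could have won at a profitable price.
Loss from deviating = $557.2 − ($0) = $557.2.
Truthful bidding weakly dominates here: raising your bid can only win items priced above your value, and lowering it can only forfeit items priced below.

$557.2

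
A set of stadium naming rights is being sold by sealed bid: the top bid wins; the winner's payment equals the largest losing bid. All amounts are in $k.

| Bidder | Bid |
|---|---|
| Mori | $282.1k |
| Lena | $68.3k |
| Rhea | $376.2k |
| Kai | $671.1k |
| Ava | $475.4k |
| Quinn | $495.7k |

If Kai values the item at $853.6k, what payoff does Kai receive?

$357.9k

Highest bid: Kai at $671.1k, so Kai wins.
Second-highest bid: Quinn at $495.7k — that is the price the winner pays.
Kai's payoff = value − price = $853.6k − $495.7k = $357.9k.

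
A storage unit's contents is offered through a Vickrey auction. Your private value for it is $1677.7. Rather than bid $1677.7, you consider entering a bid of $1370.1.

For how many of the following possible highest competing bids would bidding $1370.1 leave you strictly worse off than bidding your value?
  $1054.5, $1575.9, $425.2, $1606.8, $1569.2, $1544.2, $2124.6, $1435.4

5

The deviation hurts exactly when the highest competing bid lies strictly between $1370.1 and $1677.7 — underbidding then forfeits a profitable win.
$1054.5: below both → same outcome either way.
$1575.9: inside the interval → strictly worse (loss $101.8).
$425.2: below both → same outcome either way.
$1606.8: inside the interval → strictly worse (loss $70.9).
$1569.2: inside the interval → strictly worse (loss $108.5).
$1544.2: inside the interval → strictly worse (loss $133.5).
$2124.6: above both → same outcome either way.
$1435.4: inside the interval → strictly worse (loss $242.3).
Count: 5.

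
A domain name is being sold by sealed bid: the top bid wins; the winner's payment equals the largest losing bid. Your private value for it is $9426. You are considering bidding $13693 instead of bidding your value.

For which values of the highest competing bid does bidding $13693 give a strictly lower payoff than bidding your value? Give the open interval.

If the competing bid is below $9426, both bids win at the same price — no difference.
If it is above $13693, both bids lose — no difference.
If it lies strictly between $9426 and $13693, bidding your value loses (payoff 0) while bidding $13693 wins at a price above your value (payoff negative).
So the deviation strictly hurts on the open interval ($9426, $13693).

($9426, $13693)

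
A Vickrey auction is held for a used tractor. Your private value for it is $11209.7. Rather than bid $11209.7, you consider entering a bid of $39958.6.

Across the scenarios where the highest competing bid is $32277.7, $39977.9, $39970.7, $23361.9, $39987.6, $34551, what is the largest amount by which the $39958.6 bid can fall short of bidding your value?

$23341.3

$32277.7: truthful gives $0, deviation gives −$21068 → loss $21068.
$39977.9: same outcome either way → loss $0.
$39970.7: same outcome either way → loss $0.
$23361.9: truthful gives $0, deviation gives −$12152.2 → loss $12152.2.
$39987.6: same outcome either way → loss $0.
$34551: truthful gives $0, deviation gives −$23341.3 → loss $23341.3.
Maximum loss: $23341.3.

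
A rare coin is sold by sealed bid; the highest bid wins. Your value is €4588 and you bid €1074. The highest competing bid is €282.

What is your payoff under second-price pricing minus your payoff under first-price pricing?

You have the highest bid, so you win under either rule.
Second-price: pay €282 → payoff €4306.
First-price: pay your own bid €1074 → payoff €3514.
Difference = €4306 − (€3514) = €792.

€792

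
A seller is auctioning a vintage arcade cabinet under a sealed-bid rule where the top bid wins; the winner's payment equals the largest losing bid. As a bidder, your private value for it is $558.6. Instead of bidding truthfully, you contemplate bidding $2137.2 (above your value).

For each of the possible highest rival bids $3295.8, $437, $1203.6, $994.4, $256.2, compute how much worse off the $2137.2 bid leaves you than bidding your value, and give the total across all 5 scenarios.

$1080.8

The deviation costs you only when the competing bid falls strictly between $558.6 and $2137.2; elsewhere both bids give the same outcome.
$3295.8: outcomes coincide → loss $0.
$437: outcomes coincide → loss $0.
$1203.6: truthful payoff $0, deviation payoff −$645 → loss $645.
$994.4: truthful payoff $0, deviation payoff −$435.8 → loss $435.8.
$256.2: outcomes coincide → loss $0.
Total loss = $645 + $435.8 = $1080.8.
Truthful bidding weakly dominates here: raising your bid can only win items priced above your value, and lowering it can only forfeit items priced below.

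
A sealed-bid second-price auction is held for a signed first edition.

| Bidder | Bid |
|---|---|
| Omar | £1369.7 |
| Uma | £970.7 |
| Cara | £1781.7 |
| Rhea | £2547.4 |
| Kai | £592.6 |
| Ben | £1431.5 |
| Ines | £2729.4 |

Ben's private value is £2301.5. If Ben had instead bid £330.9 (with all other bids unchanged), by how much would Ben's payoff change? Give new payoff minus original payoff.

The highest bid among the other bidders is £2729.4; Ben's bid doesn't change that.
Original bid £1431.5: Ben is not highest (top rival bid is £2729.4); payoff £0.
Alternative bid £330.9: Ben is not highest (top rival bid is £2729.4); payoff £0.
Change in payoff = £0 − (£0) = £0.

£0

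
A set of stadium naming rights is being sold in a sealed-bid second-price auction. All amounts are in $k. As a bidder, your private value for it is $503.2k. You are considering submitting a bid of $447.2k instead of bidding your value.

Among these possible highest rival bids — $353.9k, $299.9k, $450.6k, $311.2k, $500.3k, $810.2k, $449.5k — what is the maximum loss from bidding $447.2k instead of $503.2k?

$53.7k

$353.9k: same outcome either way → loss $0k.
$299.9k: same outcome either way → loss $0k.
$450.6k: truthful gives $52.6k, deviation gives $0k → loss $52.6k.
$311.2k: same outcome either way → loss $0k.
$500.3k: truthful gives $2.9k, deviation gives $0k → loss $2.9k.
$810.2k: same outcome either way → loss $0k.
$449.5k: truthful gives $53.7k, deviation gives $0k → loss $53.7k.
Maximum loss: $53.7k.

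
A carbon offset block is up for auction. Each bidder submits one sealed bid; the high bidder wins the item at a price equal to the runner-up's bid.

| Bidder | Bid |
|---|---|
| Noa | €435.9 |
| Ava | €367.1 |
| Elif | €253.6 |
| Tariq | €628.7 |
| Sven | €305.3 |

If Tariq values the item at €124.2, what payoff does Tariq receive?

Highest bid: Tariq at €628.7, so Tariq wins.
Second-highest bid: Noa at €435.9 — that is the price the winner pays.
Tariq's payoff = value − price = €124.2 − €435.9 = −€311.7.

−€311.7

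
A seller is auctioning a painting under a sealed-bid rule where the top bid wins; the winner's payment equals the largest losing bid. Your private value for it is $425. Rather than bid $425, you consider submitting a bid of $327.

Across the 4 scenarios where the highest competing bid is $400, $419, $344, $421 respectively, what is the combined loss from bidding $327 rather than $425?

$116

The deviation costs you only when the competing bid falls strictly between $327 and $425; elsewhere both bids give the same outcome.
$400: truthful payoff $25, deviation payoff $0 → loss $25.
$419: truthful payoff $6, deviation payoff $0 → loss $6.
$344: truthful payoff $81, deviation payoff $0 → loss $81.
$421: truthful payoff $4, deviation payoff $0 → loss $4.
Total loss = $25 + $6 + $81 + $4 = $116.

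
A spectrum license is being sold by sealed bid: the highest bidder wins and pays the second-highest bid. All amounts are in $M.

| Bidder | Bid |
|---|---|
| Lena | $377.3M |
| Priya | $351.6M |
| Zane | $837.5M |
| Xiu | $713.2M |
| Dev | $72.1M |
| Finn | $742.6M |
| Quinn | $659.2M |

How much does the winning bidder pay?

Highest bid: Zane at $837.5M, so Zane wins.
Second-highest bid: Finn at $742.6M — that is the price the winner pays.

$742.6M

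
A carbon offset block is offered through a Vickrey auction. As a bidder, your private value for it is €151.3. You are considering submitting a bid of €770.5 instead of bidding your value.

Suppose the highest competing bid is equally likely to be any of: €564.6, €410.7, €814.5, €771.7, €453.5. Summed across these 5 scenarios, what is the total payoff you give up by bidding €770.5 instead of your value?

€974.9

The deviation costs you only when the competing bid falls strictly between €151.3 and €770.5; elsewhere both bids give the same outcome.
€564.6: truthful payoff €0, deviation payoff −€413.3 → loss €413.3.
€410.7: truthful payoff €0, deviation payoff −€259.4 → loss €259.4.
€814.5: outcomes coincide → loss €0.
€771.7: outcomes coincide → loss €0.
€453.5: truthful payoff €0, deviation payoff −€302.2 → loss €302.2.
Total loss = €413.3 + €259.4 + €302.2 = €974.9.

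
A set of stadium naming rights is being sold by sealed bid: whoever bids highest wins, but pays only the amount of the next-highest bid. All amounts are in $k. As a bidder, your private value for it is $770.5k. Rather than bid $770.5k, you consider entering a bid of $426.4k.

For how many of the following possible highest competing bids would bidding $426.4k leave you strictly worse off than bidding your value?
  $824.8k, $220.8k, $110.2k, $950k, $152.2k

The deviation hurts exactly when the highest competing bid lies strictly between $426.4k and $770.5k — underbidding then forfeits a profitable win.
$824.8k: above both → same outcome either way.
$220.8k: below both → same outcome either way.
$110.2k: below both → same outcome either way.
$950k: above both → same outcome either way.
$152.2k: below both → same outcome either way.
Count: 0.

0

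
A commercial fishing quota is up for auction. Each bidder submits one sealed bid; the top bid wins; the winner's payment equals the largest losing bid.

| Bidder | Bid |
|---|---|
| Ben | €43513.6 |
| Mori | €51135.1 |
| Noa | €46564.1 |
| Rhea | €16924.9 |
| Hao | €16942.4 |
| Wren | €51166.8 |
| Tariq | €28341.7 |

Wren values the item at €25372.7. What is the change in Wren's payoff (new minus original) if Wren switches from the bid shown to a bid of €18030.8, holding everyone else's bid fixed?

€25762.4

The highest bid among the other bidders is €51135.1; Wren's bid doesn't change that.
Original bid €51166.8: Wren is highest, pays the top rival bid €51135.1; payoff €25372.7 − €51135.1 = −€25762.4.
Alternative bid €18030.8: Wren is not highest (top rival bid is €51135.1); payoff €0.
Change in payoff = €0 − (−€25762.4) = €25762.4.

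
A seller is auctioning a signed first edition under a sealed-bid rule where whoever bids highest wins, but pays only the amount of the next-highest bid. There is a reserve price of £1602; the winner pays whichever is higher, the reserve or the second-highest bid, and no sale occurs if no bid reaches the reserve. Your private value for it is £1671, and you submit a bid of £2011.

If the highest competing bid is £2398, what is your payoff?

Your bid £2011 is below the highest competing bid £2398, so you lose. Payoff £0.

£0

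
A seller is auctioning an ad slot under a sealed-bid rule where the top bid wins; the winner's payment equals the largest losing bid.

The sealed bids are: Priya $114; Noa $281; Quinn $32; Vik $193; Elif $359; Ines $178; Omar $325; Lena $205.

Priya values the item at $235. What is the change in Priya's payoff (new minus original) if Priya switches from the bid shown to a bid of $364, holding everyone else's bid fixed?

−$124

The highest bid among the other bidders is $359; Priya's bid doesn't change that.
Original bid $114: Priya is not highest (top rival bid is $359); payoff $0.
Alternative bid $364: Priya is highest, pays the top rival bid $359; payoff $235 − $359 = −$124.
Change in payoff = −$124 − ($0) = −$124.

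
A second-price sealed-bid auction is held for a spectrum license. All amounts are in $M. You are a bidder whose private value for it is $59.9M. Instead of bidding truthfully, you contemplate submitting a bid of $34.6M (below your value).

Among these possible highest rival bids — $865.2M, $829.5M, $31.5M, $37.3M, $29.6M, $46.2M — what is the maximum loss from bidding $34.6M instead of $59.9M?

$865.2M: same outcome either way → loss $0M.
$829.5M: same outcome either way → loss $0M.
$31.5M: same outcome either way → loss $0M.
$37.3M: truthful gives $22.6M, deviation gives $0M → loss $22.6M.
$29.6M: same outcome either way → loss $0M.
$46.2M: truthful gives $13.7M, deviation gives $0M → loss $13.7M.
Maximum loss: $22.6M.

$22.6M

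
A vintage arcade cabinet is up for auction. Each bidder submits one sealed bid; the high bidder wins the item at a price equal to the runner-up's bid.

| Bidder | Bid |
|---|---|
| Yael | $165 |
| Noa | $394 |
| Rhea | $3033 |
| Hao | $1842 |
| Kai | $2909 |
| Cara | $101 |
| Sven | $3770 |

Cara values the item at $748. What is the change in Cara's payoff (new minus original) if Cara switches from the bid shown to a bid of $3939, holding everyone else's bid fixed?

−$3022

The highest bid among the other bidders is $3770; Cara's bid doesn't change that.
Original bid $101: Cara is not highest (top rival bid is $3770); payoff $0.
Alternative bid $3939: Cara is highest, pays the top rival bid $3770; payoff $748 − $3770 = −$3022.
Change in payoff = −$3022 − ($0) = −$3022.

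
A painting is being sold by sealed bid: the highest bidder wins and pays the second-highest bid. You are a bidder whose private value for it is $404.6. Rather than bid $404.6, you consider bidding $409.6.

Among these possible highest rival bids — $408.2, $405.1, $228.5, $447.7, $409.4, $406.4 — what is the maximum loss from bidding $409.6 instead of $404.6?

$4.8

$408.2: truthful gives $0, deviation gives −$3.6 → loss $3.6.
$405.1: truthful gives $0, deviation gives −$0.5 → loss $0.5.
$228.5: same outcome either way → loss $0.
$447.7: same outcome either way → loss $0.
$409.4: truthful gives $0, deviation gives −$4.8 → loss $4.8.
$406.4: truthful gives $0, deviation gives −$1.8 → loss $1.8.
Maximum loss: $4.8.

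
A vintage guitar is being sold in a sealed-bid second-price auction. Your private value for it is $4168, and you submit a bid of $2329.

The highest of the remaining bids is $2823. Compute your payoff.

Your bid $2329 is below the highest competing bid $2823, so you lose.
A losing bidder pays nothing and receives nothing: payoff = $0.

$0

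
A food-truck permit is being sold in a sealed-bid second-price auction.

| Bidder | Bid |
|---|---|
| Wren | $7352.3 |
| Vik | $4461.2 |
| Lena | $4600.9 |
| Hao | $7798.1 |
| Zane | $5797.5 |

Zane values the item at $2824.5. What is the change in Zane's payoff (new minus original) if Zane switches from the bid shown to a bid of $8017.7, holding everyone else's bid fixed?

−$4973.6

The highest bid among the other bidders is $7798.1; Zane's bid doesn't change that.
Original bid $5797.5: Zane is not highest (top rival bid is $7798.1); payoff $0.
Alternative bid $8017.7: Zane is highest, pays the top rival bid $7798.1; payoff $2824.5 − $7798.1 = −$4973.6.
Change in payoff = −$4973.6 − ($0) = −$4973.6.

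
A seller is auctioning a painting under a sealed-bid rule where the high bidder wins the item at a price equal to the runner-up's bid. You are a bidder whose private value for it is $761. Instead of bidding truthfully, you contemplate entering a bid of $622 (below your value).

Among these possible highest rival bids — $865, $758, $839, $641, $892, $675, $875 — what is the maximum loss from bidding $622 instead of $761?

$120

$865: same outcome either way → loss $0.
$758: truthful gives $3, deviation gives $0 → loss $3.
$839: same outcome either way → loss $0.
$641: truthful gives $120, deviation gives $0 → loss $120.
$892: same outcome either way → loss $0.
$675: truthful gives $86, deviation gives $0 → loss $86.
$875: same outcome either way → loss $0.
Maximum loss: $120.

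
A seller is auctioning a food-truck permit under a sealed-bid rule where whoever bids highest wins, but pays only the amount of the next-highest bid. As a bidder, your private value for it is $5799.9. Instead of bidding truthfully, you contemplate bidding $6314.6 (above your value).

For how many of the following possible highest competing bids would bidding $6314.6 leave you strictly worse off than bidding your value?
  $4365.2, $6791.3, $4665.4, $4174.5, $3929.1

0

The deviation hurts exactly when the highest competing bid lies strictly between $5799.9 and $6314.6 — overbidding then wins at a price above your value.
$4365.2: below both → same outcome either way.
$6791.3: above both → same outcome either way.
$4665.4: below both → same outcome either way.
$4174.5: below both → same outcome either way.
$3929.1: below both → same outcome either way.
Count: 0.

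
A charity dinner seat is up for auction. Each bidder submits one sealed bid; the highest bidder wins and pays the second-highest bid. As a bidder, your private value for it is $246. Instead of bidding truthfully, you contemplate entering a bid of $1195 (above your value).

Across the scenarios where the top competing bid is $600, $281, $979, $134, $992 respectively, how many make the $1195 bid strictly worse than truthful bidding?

4

The deviation hurts exactly when the highest competing bid lies strictly between $246 and $1195 — overbidding then wins at a price above your value.
$600: inside the interval → strictly worse (loss $354).
$281: inside the interval → strictly worse (loss $35).
$979: inside the interval → strictly worse (loss $733).
$134: below both → same outcome either way.
$992: inside the interval → strictly worse (loss $746).
Count: 4.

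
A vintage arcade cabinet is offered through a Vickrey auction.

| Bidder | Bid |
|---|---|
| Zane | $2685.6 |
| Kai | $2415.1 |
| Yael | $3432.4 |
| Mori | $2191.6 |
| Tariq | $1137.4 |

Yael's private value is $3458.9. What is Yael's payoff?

Highest bid: Yael at $3432.4, so Yael wins.
Second-highest bid: Zane at $2685.6 — that is the price the winner pays.
Yael's payoff = value − price = $3458.9 − $2685.6 = $773.3.

$773.3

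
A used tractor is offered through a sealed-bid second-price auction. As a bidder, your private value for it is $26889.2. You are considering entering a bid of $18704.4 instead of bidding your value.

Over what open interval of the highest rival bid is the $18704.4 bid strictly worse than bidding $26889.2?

($18704.4, $26889.2)

If the competing bid is below $18704.4, both bids win at the same price — no difference.
If it is above $26889.2, both bids lose — no difference.
If it lies strictly between $18704.4 and $26889.2, bidding your value wins at a price below your value (positive payoff) while bidding $18704.4 loses (payoff 0).
So the deviation strictly hurts on the open interval ($18704.4, $26889.2).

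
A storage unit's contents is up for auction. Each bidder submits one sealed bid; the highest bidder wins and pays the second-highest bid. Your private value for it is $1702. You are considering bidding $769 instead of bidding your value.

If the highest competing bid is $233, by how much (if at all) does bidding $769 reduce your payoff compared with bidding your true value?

Bidding your value $1702: you win (since $1702 > $233) and pay $233. Payoff $1469.
Bidding $769: you win and pay $233. Payoff $1702 − $233 = $1469.
Difference = $1469 − $1469 = $0; both bids lead to the same outcome because the competing bid is below both your value and your alternative bid.

$0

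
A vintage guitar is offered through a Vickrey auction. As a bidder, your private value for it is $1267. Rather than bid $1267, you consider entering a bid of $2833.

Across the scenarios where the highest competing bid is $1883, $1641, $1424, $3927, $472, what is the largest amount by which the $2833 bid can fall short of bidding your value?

$1883: truthful gives $0, deviation gives −$616 → loss $616.
$1641: truthful gives $0, deviation gives −$374 → loss $374.
$1424: truthful gives $0, deviation gives −$157 → loss $157.
$3927: same outcome either way → loss $0.
$472: same outcome either way → loss $0.
Maximum loss: $616.

$616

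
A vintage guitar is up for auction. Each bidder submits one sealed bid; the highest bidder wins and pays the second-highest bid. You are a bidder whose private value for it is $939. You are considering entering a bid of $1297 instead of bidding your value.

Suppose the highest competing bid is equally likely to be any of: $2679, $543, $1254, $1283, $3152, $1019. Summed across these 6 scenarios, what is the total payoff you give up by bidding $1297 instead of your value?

The deviation costs you only when the competing bid falls strictly between $939 and $1297; elsewhere both bids give the same outcome.
$2679: outcomes coincide → loss $0.
$543: outcomes coincide → loss $0.
$1254: truthful payoff $0, deviation payoff −$315 → loss $315.
$1283: truthful payoff $0, deviation payoff −$344 → loss $344.
$3152: outcomes coincide → loss $0.
$1019: truthful payoff $0, deviation payoff −$80 → loss $80.
Total loss = $315 + $344 + $80 = $739.

$739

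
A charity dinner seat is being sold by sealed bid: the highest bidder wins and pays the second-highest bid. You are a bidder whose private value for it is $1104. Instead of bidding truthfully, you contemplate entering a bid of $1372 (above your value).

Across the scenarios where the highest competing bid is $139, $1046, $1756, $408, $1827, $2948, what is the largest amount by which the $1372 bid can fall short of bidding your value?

$139: same outcome either way → loss $0.
$1046: same outcome either way → loss $0.
$1756: same outcome either way → loss $0.
$408: same outcome either way → loss $0.
$1827: same outcome either way → loss $0.
$2948: same outcome either way → loss $0.
Maximum loss: $0.

$0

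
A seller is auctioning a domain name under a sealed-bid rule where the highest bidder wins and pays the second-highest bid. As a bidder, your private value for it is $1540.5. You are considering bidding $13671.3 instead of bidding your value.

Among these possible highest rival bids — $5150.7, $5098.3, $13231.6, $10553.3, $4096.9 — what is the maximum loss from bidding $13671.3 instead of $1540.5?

$5150.7: truthful gives $0, deviation gives −$3610.2 → loss $3610.2.
$5098.3: truthful gives $0, deviation gives −$3557.8 → loss $3557.8.
$13231.6: truthful gives $0, deviation gives −$11691.1 → loss $11691.1.
$10553.3: truthful gives $0, deviation gives −$9012.8 → loss $9012.8.
$4096.9: truthful gives $0, deviation gives −$2556.4 → loss $2556.4.
Maximum loss: $11691.1.

$11691.1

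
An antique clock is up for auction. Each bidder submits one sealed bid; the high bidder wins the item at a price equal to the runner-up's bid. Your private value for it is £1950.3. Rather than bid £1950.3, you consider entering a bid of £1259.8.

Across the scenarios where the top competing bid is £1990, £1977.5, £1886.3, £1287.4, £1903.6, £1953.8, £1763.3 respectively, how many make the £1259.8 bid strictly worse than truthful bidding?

4

The deviation hurts exactly when the highest competing bid lies strictly between £1259.8 and £1950.3 — underbidding then forfeits a profitable win.
£1990: above both → same outcome either way.
£1977.5: above both → same outcome either way.
£1886.3: inside the interval → strictly worse (loss £64).
£1287.4: inside the interval → strictly worse (loss £662.9).
£1903.6: inside the interval → strictly worse (loss £46.7).
£1953.8: above both → same outcome either way.
£1763.3: inside the interval → strictly worse (loss £187).
Count: 4.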